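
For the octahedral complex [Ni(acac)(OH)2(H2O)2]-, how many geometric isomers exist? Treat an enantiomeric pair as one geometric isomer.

In an octahedral complex each vertex has one trans partner and four cis neighbours.
Each acac is bidentate and must span two cis positions.
Systematic placement gives 3 geometric isomers: OH cis, H2O trans; OH cis, H2O cis (chiral); OH trans, H2O cis.

3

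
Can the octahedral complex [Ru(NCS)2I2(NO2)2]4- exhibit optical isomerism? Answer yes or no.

In an octahedral complex each vertex has one trans partner and four cis neighbours.
Working through the distinct placements yields 5 geometric isomers: NCS trans, I trans, NO2 trans; NCS cis, I trans, NO2 cis; NCS cis, I cis, NO2 trans; NCS cis, I cis, NO2 cis (chiral); NCS trans, I cis, NO2 cis.
One of these lacks any improper symmetry element and so occurs as an enantiomeric pair, giving 5 + 1 = 6 stereoisomers in total.

yes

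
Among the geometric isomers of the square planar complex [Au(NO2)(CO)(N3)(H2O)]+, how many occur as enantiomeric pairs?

0

In a square planar complex each vertex has one trans partner and two cis neighbours.
The distinct arrangements are (3 in all): (CO/N3 trans, H2O/NO2 trans); (CO/NO2 trans, H2O/N3 trans); (CO/H2O trans, N3/NO2 trans).
Each arrangement has an internal mirror plane or centre of symmetry, so none is chiral.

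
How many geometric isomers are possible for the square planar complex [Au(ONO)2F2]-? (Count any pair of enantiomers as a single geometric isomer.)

2

There are 2 geometric isomers: ONO cis; ONO trans.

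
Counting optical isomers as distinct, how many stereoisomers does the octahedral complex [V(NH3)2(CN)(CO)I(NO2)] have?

The six octahedral sites form three mutually perpendicular trans pairs.
Systematic enumeration (placing each ligand type in turn and discarding arrangements equivalent by rotation or reflection) gives 9 geometric isomers.
Of these, 6 lack any improper symmetry element and so occur as enantiomeric pairs, giving 9 + 6 = 15 stereoisomers in total.

15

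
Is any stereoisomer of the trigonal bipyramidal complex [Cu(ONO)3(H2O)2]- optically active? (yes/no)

A trigonal bipyramid has two axial and three equatorial sites, which are chemically inequivalent.
There are 3 geometric isomers: H2O both axial; H2O one axial, one equatorial; H2O both equatorial.
Each arrangement has an internal mirror plane or centre of symmetry, so none is chiral.

no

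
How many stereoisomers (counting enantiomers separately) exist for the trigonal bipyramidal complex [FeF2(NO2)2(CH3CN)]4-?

A trigonal bipyramid has two axial and three equatorial sites, which are chemically inequivalent.
Systematic enumeration (placing each ligand type in turn and discarding arrangements equivalent by rotation or reflection) gives 5 geometric isomers.
One of these lacks any improper symmetry element and so occurs as an enantiomeric pair, giving 5 + 1 = 6 stereoisomers in total.

6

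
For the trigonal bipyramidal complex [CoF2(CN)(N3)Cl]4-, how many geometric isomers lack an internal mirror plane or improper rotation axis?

3

In a trigonal bipyramid the two axial positions differ from the three equatorial ones.
Exhaustive case analysis gives 7 geometric isomers.
Of these, 3 lack any improper symmetry element and so occur as enantiomeric pairs, giving 7 + 3 = 10 stereoisomers in total.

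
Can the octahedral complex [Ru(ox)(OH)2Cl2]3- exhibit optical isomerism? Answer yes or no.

The six octahedral sites form three mutually perpendicular trans pairs.
Each ox is bidentate and must span two cis positions.
There are 3 geometric isomers: OH cis, Cl trans; OH cis, Cl cis (chiral); OH trans, Cl cis.
One of these lacks any improper symmetry element and so occurs as an enantiomeric pair, giving 3 + 1 = 4 stereoisomers in total.

yes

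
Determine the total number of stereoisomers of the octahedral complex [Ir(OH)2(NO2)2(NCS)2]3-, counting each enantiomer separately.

Systematic placement gives 5 geometric isomers: OH trans, NO2 trans, NCS trans; OH cis, NO2 cis, NCS trans; OH trans, NO2 cis, NCS cis; OH cis, NO2 cis, NCS cis (chiral); OH cis, NO2 trans, NCS cis.
One of these lacks any improper symmetry element and so occurs as an enantiomeric pair, giving 5 + 1 = 6 stereoisomers in total.

6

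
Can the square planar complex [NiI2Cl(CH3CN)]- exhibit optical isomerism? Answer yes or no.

Systematic placement gives 2 geometric isomers: I cis; I trans.
Each arrangement has an internal mirror plane or centre of symmetry, so none is chiral.

no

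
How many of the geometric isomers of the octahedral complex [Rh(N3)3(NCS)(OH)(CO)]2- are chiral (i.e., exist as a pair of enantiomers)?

Working through the distinct placements yields 4 geometric isomers: N3 mer (3 arrangements); N3 fac (chiral).
One of these lacks any improper symmetry element and so occurs as an enantiomeric pair, giving 4 + 1 = 5 stereoisomers in total.

1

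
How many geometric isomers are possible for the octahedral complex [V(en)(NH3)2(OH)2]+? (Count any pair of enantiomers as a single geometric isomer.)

In an octahedral complex each vertex has one trans partner and four cis neighbours.
Each en is bidentate and must span two cis positions.
There are 3 geometric isomers: NH3 trans, OH cis; NH3 cis, OH cis (chiral); NH3 cis, OH trans.

3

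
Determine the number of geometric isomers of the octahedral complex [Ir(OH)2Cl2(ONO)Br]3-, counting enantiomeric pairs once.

In an octahedral complex each vertex has one trans partner and four cis neighbours.
The distinct arrangements are (6 in all): OH cis, Cl cis (3 arrangements, 2 chiral); OH trans, Cl cis; OH cis, Cl trans; OH trans, Cl trans.

6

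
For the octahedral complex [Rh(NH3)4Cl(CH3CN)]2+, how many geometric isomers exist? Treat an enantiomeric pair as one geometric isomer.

2

The six octahedral sites form three mutually perpendicular trans pairs.
The distinct arrangements are (2 in all): Cl and CH3CN mutually trans; Cl and CH3CN mutually cis.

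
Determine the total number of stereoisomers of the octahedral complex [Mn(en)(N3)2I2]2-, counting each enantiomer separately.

In an octahedral complex each vertex has one trans partner and four cis neighbours.
Each en is bidentate and must span two cis positions.
Systematic placement gives 3 geometric isomers: N3 cis, I trans; N3 cis, I cis (chiral); N3 trans, I cis.
One of these lacks any improper symmetry element and so occurs as an enantiomeric pair, giving 3 + 1 = 4 stereoisomers in total.

4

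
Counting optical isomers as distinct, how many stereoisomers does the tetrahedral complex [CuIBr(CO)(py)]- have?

All four vertices of a tetrahedron are equivalent and mutually adjacent, so cis/trans isomerism cannot arise.
Only one geometric arrangement is possible; it has no improper symmetry element, so it exists as a pair of enantiomers (2 stereoisomers).

2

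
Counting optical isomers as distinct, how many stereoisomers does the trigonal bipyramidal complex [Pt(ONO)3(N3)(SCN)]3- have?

A trigonal bipyramid has two axial and three equatorial sites, which are chemically inequivalent.
Working through the distinct placements yields 4 geometric isomers: N3 axial, SCN equatorial; N3 axial, SCN axial; N3 equatorial, SCN equatorial; N3 equatorial, SCN axial.
Each arrangement has an internal mirror plane or centre of symmetry, so none is chiral.

4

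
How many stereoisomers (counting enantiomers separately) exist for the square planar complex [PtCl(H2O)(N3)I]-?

3

Working through the distinct placements yields 3 geometric isomers: (Cl/I trans, H2O/N3 trans); (Cl/N3 trans, H2O/I trans); (Cl/H2O trans, I/N3 trans).
Each arrangement has an internal mirror plane or centre of symmetry, so none is chiral.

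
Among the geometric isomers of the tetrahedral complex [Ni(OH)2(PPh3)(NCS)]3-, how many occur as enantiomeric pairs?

0

In a tetrahedral complex all four positions are equivalent and every pair of ligands is adjacent — there is no cis/trans distinction.
Only one geometric arrangement is possible.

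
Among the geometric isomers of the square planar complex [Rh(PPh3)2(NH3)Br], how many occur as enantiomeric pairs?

0

In a square planar complex each vertex has one trans partner and two cis neighbours.
There are 2 geometric isomers: PPh3 cis; PPh3 trans.
Each arrangement has an internal mirror plane or centre of symmetry, so none is chiral.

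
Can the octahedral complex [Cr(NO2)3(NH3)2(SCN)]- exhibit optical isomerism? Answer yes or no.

An octahedron has six vertices in three trans pairs; every non-trans pair is cis.
There are 3 geometric isomers: NO2 mer, NH3 trans; NO2 fac, NH3 cis; NO2 mer, NH3 cis.
Each arrangement has an internal mirror plane or centre of symmetry, so none is chiral.

no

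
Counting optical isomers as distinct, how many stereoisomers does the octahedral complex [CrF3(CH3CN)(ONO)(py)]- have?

5

There are 4 geometric isomers: F mer (3 arrangements); F fac (chiral).
One of these lacks any improper symmetry element and so occurs as an enantiomeric pair, giving 4 + 1 = 5 stereoisomers in total.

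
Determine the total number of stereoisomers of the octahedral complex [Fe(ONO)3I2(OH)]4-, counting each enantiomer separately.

The six octahedral sites form three mutually perpendicular trans pairs.
Systematic placement gives 3 geometric isomers: ONO mer, I trans; ONO mer, I cis; ONO fac, I cis.
Each arrangement has an internal mirror plane or centre of symmetry, so none is chiral.

3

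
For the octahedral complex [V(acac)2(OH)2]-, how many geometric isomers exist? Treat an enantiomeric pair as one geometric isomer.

Each acac is bidentate and must span two cis positions.
The distinct arrangements are (2 in all): OH trans; OH cis (chiral).

2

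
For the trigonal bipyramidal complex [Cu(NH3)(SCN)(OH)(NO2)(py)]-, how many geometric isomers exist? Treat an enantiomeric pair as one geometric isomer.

10

Placing the ligands in turn and identifying arrangements related by rotation or reflection leaves 10 distinct geometric isomers.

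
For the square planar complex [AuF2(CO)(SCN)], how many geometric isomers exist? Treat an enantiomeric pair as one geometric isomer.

2

The distinct arrangements are (2 in all): F cis; F trans.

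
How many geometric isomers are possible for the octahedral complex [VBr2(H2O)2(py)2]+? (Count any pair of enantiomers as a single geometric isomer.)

The six octahedral sites form three mutually perpendicular trans pairs.
The distinct arrangements are (5 in all): Br trans, H2O trans, py trans; Br trans, H2O cis, py cis; Br cis, H2O cis, py trans; Br cis, H2O cis, py cis (chiral); Br cis, H2O trans, py cis.

5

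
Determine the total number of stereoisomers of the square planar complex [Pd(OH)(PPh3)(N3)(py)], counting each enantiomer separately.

3

In a square planar complex each vertex has one trans partner and two cis neighbours.
Working through the distinct placements yields 3 geometric isomers: (N3/PPh3 trans, OH/py trans); (N3/py trans, OH/PPh3 trans); (N3/OH trans, PPh3/py trans).
Each arrangement has an internal mirror plane or centre of symmetry, so none is chiral.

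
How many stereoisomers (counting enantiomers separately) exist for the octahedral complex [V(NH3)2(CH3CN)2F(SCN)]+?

8

An octahedron has six vertices in three trans pairs; every non-trans pair is cis.
There are 6 geometric isomers: NH3 cis, CH3CN trans; NH3 trans, CH3CN trans; NH3 cis, CH3CN cis (3 arrangements, 2 chiral); NH3 trans, CH3CN cis.
Of these, 2 lack any improper symmetry element and so occur as enantiomeric pairs, giving 6 + 2 = 8 stereoisomers in total.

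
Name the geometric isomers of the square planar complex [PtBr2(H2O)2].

cis and trans

In a square planar complex each vertex has one trans partner and two cis neighbours.
Working through the distinct placements yields 2 geometric isomers: Br cis; Br trans.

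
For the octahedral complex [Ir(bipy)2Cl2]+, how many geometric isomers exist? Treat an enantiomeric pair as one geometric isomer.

An octahedron has six vertices in three trans pairs; every non-trans pair is cis.
Each bipy is bidentate and must span two cis positions.
Working through the distinct placements yields 2 geometric isomers: Cl trans; Cl cis (chiral).

2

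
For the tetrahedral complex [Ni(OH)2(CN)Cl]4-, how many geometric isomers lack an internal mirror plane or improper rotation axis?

Only one geometric arrangement is possible.

0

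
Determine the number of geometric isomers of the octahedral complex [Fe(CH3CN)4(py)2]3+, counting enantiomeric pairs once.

An octahedron has six vertices in three trans pairs; every non-trans pair is cis.
The distinct arrangements are (2 in all): py trans; py cis.

2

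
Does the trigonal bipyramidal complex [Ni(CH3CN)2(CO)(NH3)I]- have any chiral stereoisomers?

In a trigonal bipyramid the two axial positions differ from the three equatorial ones.
Systematic enumeration (placing each ligand type in turn and discarding arrangements equivalent by rotation or reflection) gives 7 geometric isomers.
Of these, 3 lack any improper symmetry element and so occur as enantiomeric pairs, giving 7 + 3 = 10 stereoisomers in total.

yes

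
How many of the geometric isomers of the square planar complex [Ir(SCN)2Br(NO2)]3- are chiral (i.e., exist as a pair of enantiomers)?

In a square planar complex each vertex has one trans partner and two cis neighbours.
There are 2 geometric isomers: SCN cis; SCN trans.
Each arrangement has an internal mirror plane or centre of symmetry, so none is chiral.

0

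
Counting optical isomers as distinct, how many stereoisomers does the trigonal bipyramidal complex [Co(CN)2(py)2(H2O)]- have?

In a trigonal bipyramid the two axial positions differ from the three equatorial ones.
Systematic enumeration (placing each ligand type in turn and discarding arrangements equivalent by rotation or reflection) gives 5 geometric isomers.
One of these lacks any improper symmetry element and so occurs as an enantiomeric pair, giving 5 + 1 = 6 stereoisomers in total.

6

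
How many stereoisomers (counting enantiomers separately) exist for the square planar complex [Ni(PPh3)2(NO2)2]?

2

In a square planar complex each vertex has one trans partner and two cis neighbours.
Systematic placement gives 2 geometric isomers: PPh3 cis; PPh3 trans.
Each arrangement has an internal mirror plane or centre of symmetry, so none is chiral.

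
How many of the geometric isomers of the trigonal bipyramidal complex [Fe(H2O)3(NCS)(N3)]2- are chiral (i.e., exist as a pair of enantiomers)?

0

A trigonal bipyramid has two axial and three equatorial sites, which are chemically inequivalent.
The distinct arrangements are (4 in all): NCS equatorial, N3 equatorial; NCS equatorial, N3 axial; NCS axial, N3 equatorial; NCS axial, N3 axial.
Each arrangement has an internal mirror plane or centre of symmetry, so none is chiral.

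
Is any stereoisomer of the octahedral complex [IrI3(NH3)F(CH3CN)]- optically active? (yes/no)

Systematic placement gives 4 geometric isomers: I mer (3 arrangements); I fac (chiral).
One of these lacks any improper symmetry element and so occurs as an enantiomeric pair, giving 4 + 1 = 5 stereoisomers in total.

yes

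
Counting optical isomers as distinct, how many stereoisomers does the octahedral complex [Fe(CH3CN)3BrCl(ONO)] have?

An octahedron has six vertices in three trans pairs; every non-trans pair is cis.
The distinct arrangements are (4 in all): CH3CN mer (3 arrangements); CH3CN fac (chiral).
One of these lacks any improper symmetry element and so occurs as an enantiomeric pair, giving 4 + 1 = 5 stereoisomers in total.

5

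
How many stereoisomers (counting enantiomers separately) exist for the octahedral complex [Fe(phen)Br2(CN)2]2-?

4

The six octahedral sites form three mutually perpendicular trans pairs.
Each phen is bidentate and must span two cis positions.
Working through the distinct placements yields 3 geometric isomers: Br trans, CN cis; Br cis, CN cis (chiral); Br cis, CN trans.
One of these lacks any improper symmetry element and so occurs as an enantiomeric pair, giving 3 + 1 = 4 stereoisomers in total.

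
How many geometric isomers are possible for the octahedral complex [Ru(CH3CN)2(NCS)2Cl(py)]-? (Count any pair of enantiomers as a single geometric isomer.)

An octahedron has six vertices in three trans pairs; every non-trans pair is cis.
Working through the distinct placements yields 6 geometric isomers: CH3CN trans, NCS cis; CH3CN trans, NCS trans; CH3CN cis, NCS cis (3 arrangements, 2 chiral); CH3CN cis, NCS trans.

6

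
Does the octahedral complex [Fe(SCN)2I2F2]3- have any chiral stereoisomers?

The six octahedral sites form three mutually perpendicular trans pairs.
Systematic placement gives 5 geometric isomers: SCN trans, I trans, F trans; SCN cis, I cis, F trans; SCN trans, I cis, F cis; SCN cis, I cis, F cis (chiral); SCN cis, I trans, F cis.
One of these lacks any improper symmetry element and so occurs as an enantiomeric pair, giving 5 + 1 = 6 stereoisomers in total.

yes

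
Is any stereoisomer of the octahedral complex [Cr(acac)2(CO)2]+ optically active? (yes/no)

An octahedron has six vertices in three trans pairs; every non-trans pair is cis.
Each acac is bidentate and must span two cis positions.
There are 2 geometric isomers: CO trans; CO cis (chiral).
One of these lacks any improper symmetry element and so occurs as an enantiomeric pair, giving 2 + 1 = 3 stereoisomers in total.

yes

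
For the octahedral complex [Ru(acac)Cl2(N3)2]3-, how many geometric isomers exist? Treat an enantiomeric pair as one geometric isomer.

Each acac is bidentate and must span two cis positions.
Systematic placement gives 3 geometric isomers: Cl trans, N3 cis; Cl cis, N3 cis (chiral); Cl cis, N3 trans.

3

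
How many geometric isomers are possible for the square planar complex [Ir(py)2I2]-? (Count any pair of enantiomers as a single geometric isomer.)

2

A square has two trans pairs of vertices; adjacent vertices are cis.
There are 2 geometric isomers: py cis; py trans.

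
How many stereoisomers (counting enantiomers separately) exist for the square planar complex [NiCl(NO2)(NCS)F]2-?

The distinct arrangements are (3 in all): (Cl/NCS trans, F/NO2 trans); (Cl/NO2 trans, F/NCS trans); (Cl/F trans, NCS/NO2 trans).
Each arrangement has an internal mirror plane or centre of symmetry, so none is chiral.

3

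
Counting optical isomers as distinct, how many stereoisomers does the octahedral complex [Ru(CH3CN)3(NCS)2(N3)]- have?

3

The six octahedral sites form three mutually perpendicular trans pairs.
Systematic placement gives 3 geometric isomers: CH3CN mer, NCS trans; CH3CN mer, NCS cis; CH3CN fac, NCS cis.
Each arrangement has an internal mirror plane or centre of symmetry, so none is chiral.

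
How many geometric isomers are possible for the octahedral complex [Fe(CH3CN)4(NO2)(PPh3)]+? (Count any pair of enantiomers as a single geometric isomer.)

2

The six octahedral sites form three mutually perpendicular trans pairs.
Systematic placement gives 2 geometric isomers: NO2 and PPh3 mutually trans; NO2 and PPh3 mutually cis.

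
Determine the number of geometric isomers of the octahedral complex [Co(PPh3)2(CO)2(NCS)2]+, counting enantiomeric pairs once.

5

An octahedron has six vertices in three trans pairs; every non-trans pair is cis.
Systematic placement gives 5 geometric isomers: PPh3 trans, CO trans, NCS trans; PPh3 cis, CO trans, NCS cis; PPh3 trans, CO cis, NCS cis; PPh3 cis, CO cis, NCS cis (chiral); PPh3 cis, CO cis, NCS trans.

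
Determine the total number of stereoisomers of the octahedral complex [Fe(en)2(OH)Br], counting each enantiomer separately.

Each en is bidentate and must span two cis positions.
There are 2 geometric isomers: OH and Br mutually trans; OH and Br mutually cis (chiral).
One of these lacks any improper symmetry element and so occurs as an enantiomeric pair, giving 2 + 1 = 3 stereoisomers in total.

3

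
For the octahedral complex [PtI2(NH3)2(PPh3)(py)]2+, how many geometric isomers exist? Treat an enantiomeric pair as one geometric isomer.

An octahedron has six vertices in three trans pairs; every non-trans pair is cis.
Systematic placement gives 6 geometric isomers: I trans, NH3 trans; I trans, NH3 cis; I cis, NH3 cis (3 arrangements, 2 chiral); I cis, NH3 trans.

6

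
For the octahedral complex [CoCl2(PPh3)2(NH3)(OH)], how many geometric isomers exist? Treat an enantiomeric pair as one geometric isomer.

Systematic placement gives 6 geometric isomers: Cl trans, PPh3 trans; Cl trans, PPh3 cis; Cl cis, PPh3 trans; Cl cis, PPh3 cis (3 arrangements, 2 chiral).

6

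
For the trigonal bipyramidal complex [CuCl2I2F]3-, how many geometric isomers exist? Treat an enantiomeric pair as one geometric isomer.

In a trigonal bipyramid the two axial positions differ from the three equatorial ones.
Exhaustive case analysis gives 5 geometric isomers.

5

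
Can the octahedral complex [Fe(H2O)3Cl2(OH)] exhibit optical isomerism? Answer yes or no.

no

An octahedron has six vertices in three trans pairs; every non-trans pair is cis.
The distinct arrangements are (3 in all): H2O mer, Cl trans; H2O fac, Cl cis; H2O mer, Cl cis.
Each arrangement has an internal mirror plane or centre of symmetry, so none is chiral.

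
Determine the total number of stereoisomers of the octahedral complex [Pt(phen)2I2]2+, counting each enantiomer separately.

Each phen is bidentate and must span two cis positions.
There are 2 geometric isomers: I trans; I cis (chiral).
One of these lacks any improper symmetry element and so occurs as an enantiomeric pair, giving 2 + 1 = 3 stereoisomers in total.

3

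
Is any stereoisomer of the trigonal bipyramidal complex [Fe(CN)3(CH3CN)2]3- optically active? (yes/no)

A trigonal bipyramid has two axial and three equatorial sites, which are chemically inequivalent.
Systematic placement gives 3 geometric isomers: CH3CN both axial; CH3CN one axial, one equatorial; CH3CN both equatorial.
Each arrangement has an internal mirror plane or centre of symmetry, so none is chiral.

no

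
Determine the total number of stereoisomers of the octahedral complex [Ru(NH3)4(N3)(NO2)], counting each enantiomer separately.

2

An octahedron has six vertices in three trans pairs; every non-trans pair is cis.
Systematic placement gives 2 geometric isomers: N3 and NO2 mutually cis; N3 and NO2 mutually trans.
Each arrangement has an internal mirror plane or centre of symmetry, so none is chiral.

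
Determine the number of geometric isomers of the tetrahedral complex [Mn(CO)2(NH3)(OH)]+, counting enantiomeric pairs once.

Only one geometric arrangement is possible.

1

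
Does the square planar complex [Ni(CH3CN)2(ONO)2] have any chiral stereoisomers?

A square has two trans pairs of vertices; adjacent vertices are cis.
The distinct arrangements are (2 in all): CH3CN cis; CH3CN trans.
Each arrangement has an internal mirror plane or centre of symmetry, so none is chiral.

no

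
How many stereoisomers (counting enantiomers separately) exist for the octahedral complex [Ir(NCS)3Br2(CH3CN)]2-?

3

The distinct arrangements are (3 in all): NCS mer, Br trans; NCS mer, Br cis; NCS fac, Br cis.
Each arrangement has an internal mirror plane or centre of symmetry, so none is chiral.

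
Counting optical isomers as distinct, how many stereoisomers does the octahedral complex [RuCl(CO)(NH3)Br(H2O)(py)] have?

30

The six octahedral sites form three mutually perpendicular trans pairs.
Systematic enumeration (placing each ligand type in turn and discarding arrangements equivalent by rotation or reflection) gives 15 geometric isomers.
Of these, 15 lack any improper symmetry element and so occur as enantiomeric pairs, giving 15 + 15 = 30 stereoisomers in total.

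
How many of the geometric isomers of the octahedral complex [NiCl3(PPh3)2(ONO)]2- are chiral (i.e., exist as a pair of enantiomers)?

An octahedron has six vertices in three trans pairs; every non-trans pair is cis.
There are 3 geometric isomers: Cl mer, PPh3 trans; Cl mer, PPh3 cis; Cl fac, PPh3 cis.
Each arrangement has an internal mirror plane or centre of symmetry, so none is chiral.

0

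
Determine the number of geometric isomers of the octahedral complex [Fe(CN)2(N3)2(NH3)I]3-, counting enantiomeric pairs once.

6

Working through the distinct placements yields 6 geometric isomers: CN trans, N3 cis; CN trans, N3 trans; CN cis, N3 cis (3 arrangements, 2 chiral); CN cis, N3 trans.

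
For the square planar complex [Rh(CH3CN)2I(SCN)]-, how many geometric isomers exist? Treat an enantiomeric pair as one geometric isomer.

A square has two trans pairs of vertices; adjacent vertices are cis.
The distinct arrangements are (2 in all): CH3CN cis; CH3CN trans.

2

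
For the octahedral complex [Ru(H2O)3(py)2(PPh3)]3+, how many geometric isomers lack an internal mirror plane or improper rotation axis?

An octahedron has six vertices in three trans pairs; every non-trans pair is cis.
The distinct arrangements are (3 in all): H2O mer, py trans; H2O mer, py cis; H2O fac, py cis.
Each arrangement has an internal mirror plane or centre of symmetry, so none is chiral.

0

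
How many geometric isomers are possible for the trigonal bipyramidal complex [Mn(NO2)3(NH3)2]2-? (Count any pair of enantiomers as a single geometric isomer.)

In a trigonal bipyramid the two axial positions differ from the three equatorial ones.
Working through the distinct placements yields 3 geometric isomers: NH3 both axial; NH3 one axial, one equatorial; NH3 both equatorial.

3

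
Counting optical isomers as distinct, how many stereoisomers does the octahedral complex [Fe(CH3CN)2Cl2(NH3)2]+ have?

6

The distinct arrangements are (5 in all): CH3CN trans, Cl trans, NH3 trans; CH3CN trans, Cl cis, NH3 cis; CH3CN cis, Cl cis, NH3 trans; CH3CN cis, Cl cis, NH3 cis (chiral); CH3CN cis, Cl trans, NH3 cis.
One of these lacks any improper symmetry element and so occurs as an enantiomeric pair, giving 5 + 1 = 6 stereoisomers in total.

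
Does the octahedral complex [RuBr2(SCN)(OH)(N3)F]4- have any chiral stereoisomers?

The six octahedral sites form three mutually perpendicular trans pairs.
Exhaustive case analysis gives 9 geometric isomers.
Of these, 6 lack any improper symmetry element and so occur as enantiomeric pairs, giving 9 + 6 = 15 stereoisomers in total.

yes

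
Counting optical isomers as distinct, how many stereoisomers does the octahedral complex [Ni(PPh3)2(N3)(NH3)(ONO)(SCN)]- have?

An octahedron has six vertices in three trans pairs; every non-trans pair is cis.
Exhaustive case analysis gives 9 geometric isomers.
Of these, 6 lack any improper symmetry element and so occur as enantiomeric pairs, giving 9 + 6 = 15 stereoisomers in total.

15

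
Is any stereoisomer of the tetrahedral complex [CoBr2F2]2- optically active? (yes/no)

no

In a tetrahedral complex all four positions are equivalent and every pair of ligands is adjacent — there is no cis/trans distinction.
Only one geometric arrangement is possible.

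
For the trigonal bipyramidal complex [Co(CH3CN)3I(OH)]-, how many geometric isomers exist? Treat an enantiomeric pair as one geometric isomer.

4

In a trigonal bipyramid the two axial positions differ from the three equatorial ones.
Working through the distinct placements yields 4 geometric isomers: I equatorial, OH equatorial; I axial, OH equatorial; I equatorial, OH axial; I axial, OH axial.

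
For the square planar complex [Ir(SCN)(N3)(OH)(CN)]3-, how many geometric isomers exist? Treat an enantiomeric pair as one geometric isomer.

A square has two trans pairs of vertices; adjacent vertices are cis.
Systematic placement gives 3 geometric isomers: (CN/OH trans, N3/SCN trans); (CN/SCN trans, N3/OH trans); (CN/N3 trans, OH/SCN trans).

3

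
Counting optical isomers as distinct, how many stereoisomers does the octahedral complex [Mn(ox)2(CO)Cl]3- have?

3

In an octahedral complex each vertex has one trans partner and four cis neighbours.
Each ox is bidentate and must span two cis positions.
There are 2 geometric isomers: CO and Cl mutually trans; CO and Cl mutually cis (chiral).
One of these lacks any improper symmetry element and so occurs as an enantiomeric pair, giving 2 + 1 = 3 stereoisomers in total.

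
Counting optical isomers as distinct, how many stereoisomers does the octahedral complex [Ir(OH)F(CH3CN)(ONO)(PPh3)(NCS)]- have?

30

In an octahedral complex each vertex has one trans partner and four cis neighbours.
Placing the ligands in turn and identifying arrangements related by rotation or reflection leaves 15 distinct geometric isomers.
Of these, 15 lack any improper symmetry element and so occur as enantiomeric pairs, giving 15 + 15 = 30 stereoisomers in total.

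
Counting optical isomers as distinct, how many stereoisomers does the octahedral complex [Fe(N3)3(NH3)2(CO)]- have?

3

Systematic placement gives 3 geometric isomers: N3 mer, NH3 trans; N3 fac, NH3 cis; N3 mer, NH3 cis.
Each arrangement has an internal mirror plane or centre of symmetry, so none is chiral.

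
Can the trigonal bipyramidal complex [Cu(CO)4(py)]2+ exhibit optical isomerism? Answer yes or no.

no

A trigonal bipyramid has two axial and three equatorial sites, which are chemically inequivalent.
There are 2 geometric isomers: py equatorial; py axial.
Each arrangement has an internal mirror plane or centre of symmetry, so none is chiral.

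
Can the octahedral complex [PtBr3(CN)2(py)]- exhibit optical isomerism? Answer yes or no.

no

In an octahedral complex each vertex has one trans partner and four cis neighbours.
The distinct arrangements are (3 in all): Br mer, CN cis; Br mer, CN trans; Br fac, CN cis.
Each arrangement has an internal mirror plane or centre of symmetry, so none is chiral.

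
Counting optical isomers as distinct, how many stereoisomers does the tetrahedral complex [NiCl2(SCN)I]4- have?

1

Only one geometric arrangement is possible.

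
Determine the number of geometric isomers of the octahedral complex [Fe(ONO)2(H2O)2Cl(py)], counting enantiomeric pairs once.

There are 6 geometric isomers: ONO cis, H2O cis (3 arrangements, 2 chiral); ONO trans, H2O cis; ONO cis, H2O trans; ONO trans, H2O trans.

6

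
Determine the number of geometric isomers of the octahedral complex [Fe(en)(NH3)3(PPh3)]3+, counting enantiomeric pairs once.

In an octahedral complex each vertex has one trans partner and four cis neighbours.
Each en is bidentate and must span two cis positions.
Systematic placement gives 2 geometric isomers: NH3 mer; NH3 fac.

2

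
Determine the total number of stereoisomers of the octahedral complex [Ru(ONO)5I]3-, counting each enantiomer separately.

1

An octahedron has six vertices in three trans pairs; every non-trans pair is cis.
Only one geometric arrangement is possible.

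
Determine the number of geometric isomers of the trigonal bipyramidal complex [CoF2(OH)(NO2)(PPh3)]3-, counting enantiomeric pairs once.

7

Placing the ligands in turn and identifying arrangements related by rotation or reflection leaves 7 distinct geometric isomers.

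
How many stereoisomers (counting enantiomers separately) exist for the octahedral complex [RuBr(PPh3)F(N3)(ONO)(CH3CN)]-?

30

Exhaustive case analysis gives 15 geometric isomers.
Of these, 15 lack any improper symmetry element and so occur as enantiomeric pairs, giving 15 + 15 = 30 stereoisomers in total.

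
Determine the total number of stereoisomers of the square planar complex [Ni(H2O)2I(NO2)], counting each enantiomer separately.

2

In a square planar complex each vertex has one trans partner and two cis neighbours.
Working through the distinct placements yields 2 geometric isomers: H2O cis; H2O trans.
Each arrangement has an internal mirror plane or centre of symmetry, so none is chiral.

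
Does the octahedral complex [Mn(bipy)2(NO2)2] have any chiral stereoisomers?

yes

The six octahedral sites form three mutually perpendicular trans pairs.
Each bipy is bidentate and must span two cis positions.
Systematic placement gives 2 geometric isomers: NO2 trans; NO2 cis (chiral).
One of these lacks any improper symmetry element and so occurs as an enantiomeric pair, giving 2 + 1 = 3 stereoisomers in total.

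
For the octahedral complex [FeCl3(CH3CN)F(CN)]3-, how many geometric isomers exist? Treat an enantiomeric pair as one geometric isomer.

4

An octahedron has six vertices in three trans pairs; every non-trans pair is cis.
There are 4 geometric isomers: Cl mer (3 arrangements); Cl fac (chiral).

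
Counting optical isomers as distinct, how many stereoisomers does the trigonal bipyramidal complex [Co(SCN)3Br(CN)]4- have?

4

In a trigonal bipyramid the two axial positions differ from the three equatorial ones.
Working through the distinct placements yields 4 geometric isomers: Br axial, CN axial; Br axial, CN equatorial; Br equatorial, CN axial; Br equatorial, CN equatorial.
Each arrangement has an internal mirror plane or centre of symmetry, so none is chiral.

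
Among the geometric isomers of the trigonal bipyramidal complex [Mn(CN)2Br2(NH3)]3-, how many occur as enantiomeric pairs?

Systematic enumeration (placing each ligand type in turn and discarding arrangements equivalent by rotation or reflection) gives 5 geometric isomers.
One of these lacks any improper symmetry element and so occurs as an enantiomeric pair, giving 5 + 1 = 6 stereoisomers in total.

1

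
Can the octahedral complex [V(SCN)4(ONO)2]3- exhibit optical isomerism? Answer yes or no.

An octahedron has six vertices in three trans pairs; every non-trans pair is cis.
The distinct arrangements are (2 in all): ONO trans; ONO cis.
Each arrangement has an internal mirror plane or centre of symmetry, so none is chiral.

no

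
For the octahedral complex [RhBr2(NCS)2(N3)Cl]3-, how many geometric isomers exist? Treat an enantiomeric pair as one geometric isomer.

In an octahedral complex each vertex has one trans partner and four cis neighbours.
Systematic placement gives 6 geometric isomers: Br trans, NCS trans; Br trans, NCS cis; Br cis, NCS trans; Br cis, NCS cis (3 arrangements, 2 chiral).

6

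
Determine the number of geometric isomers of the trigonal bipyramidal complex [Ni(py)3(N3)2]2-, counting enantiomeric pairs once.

A trigonal bipyramid has two axial and three equatorial sites, which are chemically inequivalent.
Systematic placement gives 3 geometric isomers: N3 both axial; N3 one axial, one equatorial; N3 both equatorial.

3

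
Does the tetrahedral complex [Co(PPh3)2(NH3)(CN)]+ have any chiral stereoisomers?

no

In a tetrahedral complex all four positions are equivalent and every pair of ligands is adjacent — there is no cis/trans distinction.
Only one geometric arrangement is possible.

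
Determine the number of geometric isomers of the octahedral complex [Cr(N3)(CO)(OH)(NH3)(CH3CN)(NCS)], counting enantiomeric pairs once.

In an octahedral complex each vertex has one trans partner and four cis neighbours.
Systematic enumeration (placing each ligand type in turn and discarding arrangements equivalent by rotation or reflection) gives 15 geometric isomers.

15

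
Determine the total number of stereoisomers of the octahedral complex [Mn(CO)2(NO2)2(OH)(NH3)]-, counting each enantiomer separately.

8

The six octahedral sites form three mutually perpendicular trans pairs.
The distinct arrangements are (6 in all): CO trans, NO2 cis; CO trans, NO2 trans; CO cis, NO2 cis (3 arrangements, 2 chiral); CO cis, NO2 trans.
Of these, 2 lack any improper symmetry element and so occur as enantiomeric pairs, giving 6 + 2 = 8 stereoisomers in total.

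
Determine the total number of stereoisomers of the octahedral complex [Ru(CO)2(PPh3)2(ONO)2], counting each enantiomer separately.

6

The distinct arrangements are (5 in all): CO trans, PPh3 trans, ONO trans; CO trans, PPh3 cis, ONO cis; CO cis, PPh3 trans, ONO cis; CO cis, PPh3 cis, ONO cis (chiral); CO cis, PPh3 cis, ONO trans.
One of these lacks any improper symmetry element and so occurs as an enantiomeric pair, giving 5 + 1 = 6 stereoisomers in total.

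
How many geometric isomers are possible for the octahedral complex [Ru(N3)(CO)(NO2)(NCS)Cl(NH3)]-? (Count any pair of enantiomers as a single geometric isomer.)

15

Exhaustive case analysis gives 15 geometric isomers.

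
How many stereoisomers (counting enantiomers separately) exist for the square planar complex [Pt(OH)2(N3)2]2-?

2

A square has two trans pairs of vertices; adjacent vertices are cis.
Working through the distinct placements yields 2 geometric isomers: OH cis; OH trans.
Each arrangement has an internal mirror plane or centre of symmetry, so none is chiral.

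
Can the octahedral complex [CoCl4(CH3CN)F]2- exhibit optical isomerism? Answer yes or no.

no

An octahedron has six vertices in three trans pairs; every non-trans pair is cis.
Systematic placement gives 2 geometric isomers: CH3CN and F mutually cis; CH3CN and F mutually trans.
Each arrangement has an internal mirror plane or centre of symmetry, so none is chiral.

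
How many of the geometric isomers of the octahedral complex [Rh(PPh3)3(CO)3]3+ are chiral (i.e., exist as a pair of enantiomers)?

The six octahedral sites form three mutually perpendicular trans pairs.
Systematic placement gives 2 geometric isomers: PPh3 mer; PPh3 fac.
Each arrangement has an internal mirror plane or centre of symmetry, so none is chiral.

0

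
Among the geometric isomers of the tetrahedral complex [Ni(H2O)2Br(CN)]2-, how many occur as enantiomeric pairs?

Only one geometric arrangement is possible.

0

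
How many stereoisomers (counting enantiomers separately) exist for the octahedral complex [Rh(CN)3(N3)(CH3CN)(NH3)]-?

In an octahedral complex each vertex has one trans partner and four cis neighbours.
The distinct arrangements are (4 in all): CN mer (3 arrangements); CN fac (chiral).
One of these lacks any improper symmetry element and so occurs as an enantiomeric pair, giving 4 + 1 = 5 stereoisomers in total.

5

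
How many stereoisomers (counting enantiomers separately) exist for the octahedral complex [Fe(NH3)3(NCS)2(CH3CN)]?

3

An octahedron has six vertices in three trans pairs; every non-trans pair is cis.
The distinct arrangements are (3 in all): NH3 mer, NCS cis; NH3 mer, NCS trans; NH3 fac, NCS cis.
Each arrangement has an internal mirror plane or centre of symmetry, so none is chiral.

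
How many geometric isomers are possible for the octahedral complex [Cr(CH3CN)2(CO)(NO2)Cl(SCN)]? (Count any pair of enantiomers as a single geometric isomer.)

9

An octahedron has six vertices in three trans pairs; every non-trans pair is cis.
Systematic enumeration (placing each ligand type in turn and discarding arrangements equivalent by rotation or reflection) gives 9 geometric isomers.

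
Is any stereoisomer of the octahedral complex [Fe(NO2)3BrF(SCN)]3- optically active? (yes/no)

In an octahedral complex each vertex has one trans partner and four cis neighbours.
Working through the distinct placements yields 4 geometric isomers: NO2 mer (3 arrangements); NO2 fac (chiral).
One of these lacks any improper symmetry element and so occurs as an enantiomeric pair, giving 4 + 1 = 5 stereoisomers in total.

yes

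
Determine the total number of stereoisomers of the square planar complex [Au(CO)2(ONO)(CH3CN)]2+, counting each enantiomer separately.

A square has two trans pairs of vertices; adjacent vertices are cis.
The distinct arrangements are (2 in all): CO cis; CO trans.
Each arrangement has an internal mirror plane or centre of symmetry, so none is chiral.

2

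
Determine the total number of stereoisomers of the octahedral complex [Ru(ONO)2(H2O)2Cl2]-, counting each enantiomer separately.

In an octahedral complex each vertex has one trans partner and four cis neighbours.
There are 5 geometric isomers: ONO trans, H2O trans, Cl trans; ONO cis, H2O cis, Cl trans; ONO trans, H2O cis, Cl cis; ONO cis, H2O cis, Cl cis (chiral); ONO cis, H2O trans, Cl cis.
One of these lacks any improper symmetry element and so occurs as an enantiomeric pair, giving 5 + 1 = 6 stereoisomers in total.

6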